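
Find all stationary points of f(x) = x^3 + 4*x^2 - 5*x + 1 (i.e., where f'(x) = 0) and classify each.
f'(x) = 3*x^2 + 8*x - 5

Solve f'(x) = 0:
  3*x^2 + 8*x - 5 = 0 has no rational roots; quadratic formula: x = (-8 ± √124)/6.
  ⇒ x = -sqrt(31)/3 - 4/3 ≈ -3.1893, -4/3 + sqrt(31)/3 ≈ 0.5226

f''(x) = 6*x + 8
Second-derivative test at each critical point:
  f''(-3.1893) = -11.1355 < 0 → local maximum
  f''(0.5226) = 11.1355 > 0 → local minimum

Critical points: x = -sqrt(31)/3 - 4/3 ≈ -3.1893 (local maximum); x = -4/3 + sqrt(31)/3 ≈ 0.5226 (local minimum)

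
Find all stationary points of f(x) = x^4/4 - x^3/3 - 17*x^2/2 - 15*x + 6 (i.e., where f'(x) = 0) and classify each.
f'(x) = x^3 - x^2 - 17*x - 15

Solve f'(x) = 0:
  Factor: x^3 - x^2 - 17*x - 15 = (x - 5)*(x + 1)*(x + 3) = 0.
  ⇒ x = -3, -1, 5

f''(x) = 3*x^2 - 2*x - 17
Second-derivative test at each critical point:
  f''(-3) = 16 > 0 → local minimum
  f''(-1) = -12 < 0 → local maximum
  f''(5) = 48 > 0 → local minimum

Critical points: x = -3 (local minimum); x = -1 (local maximum); x = 5 (local minimum)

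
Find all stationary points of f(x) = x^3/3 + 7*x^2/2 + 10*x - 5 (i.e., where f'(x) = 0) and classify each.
f'(x) = x^2 + 7*x + 10

Solve f'(x) = 0:
  Factor: x^2 + 7*x + 10 = (x + 2)*(x + 5) = 0.
  ⇒ x = -5, -2

f''(x) = 2*x + 7
Second-derivative test at each critical point:
  f''(-5) = -3 < 0 → local maximum
  f''(-2) = 3 > 0 → local minimum

Critical points: x = -5 (local maximum); x = -2 (local minimum)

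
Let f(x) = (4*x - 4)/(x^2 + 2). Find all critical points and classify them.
f'(x) = 4*(x^2 - 2*x*(x - 1) + 2)/(x^2 + 2)^2

Solve f'(x) = 0:
  f'(x) = -4*(x^2 - 2*x - 2)/(x^2 + 2)^2; the denominator is positive wherever f is defined, so f'(x) = 0 ⇔ -4*x^2 + 8*x + 8 = 0.
  Factor: -4*x^2 + 8*x + 8 = -4*(x^2 - 2*x - 2); x^2 - 2*x - 2 = 0 has no rational roots; quadratic formula: x = (2 ± √12)/2.
  ⇒ x = 1 - sqrt(3) ≈ -0.7321, 1 + sqrt(3) ≈ 2.7321

f''(x) = 8*(4*x^2*(x - 1) + (1 - 3*x)*(x^2 + 2))/(x^2 + 2)^3
Second-derivative test at each critical point:
  f''(-0.7321) = 2.1547 > 0 → local minimum
  f''(2.7321) = -0.1547 < 0 → local maximum

Critical points: x = 1 - sqrt(3) ≈ -0.7321 (local minimum); x = 1 + sqrt(3) ≈ 2.7321 (local maximum)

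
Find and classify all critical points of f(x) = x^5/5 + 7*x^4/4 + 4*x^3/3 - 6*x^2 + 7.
f'(x) = x*(x^3 + 7*x^2 + 4*x - 12)

Solve f'(x) = 0:
  Factor: x^4 + 7*x^3 + 4*x^2 - 12*x = x*(x - 1)*(x + 2)*(x + 6) = 0.
  ⇒ x = -6, -2, 0, 1

f''(x) = 4*x^3 + 21*x^2 + 8*x - 12
Second-derivative test at each critical point:
  f''(-6) = -168 < 0 → local maximum
  f''(-2) = 24 > 0 → local minimum
  f''(0) = -12 < 0 → local maximum
  f''(1) = 21 > 0 → local minimum

Critical points: x = -6 (local maximum); x = -2 (local minimum); x = 0 (local maximum); x = 1 (local minimum)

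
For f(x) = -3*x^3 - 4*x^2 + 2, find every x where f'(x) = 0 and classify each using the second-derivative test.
f'(x) = x*(-9*x - 8)

Solve f'(x) = 0:
  Factor: -9*x^2 - 8*x = -x*(9*x + 8) = 0.
  ⇒ x = -8/9, 0

f''(x) = -18*x - 8
Second-derivative test at each critical point:
  f''(-8/9) = 8 > 0 → local minimum
  f''(0) = -8 < 0 → local maximum

Critical points: x = -8/9 (local minimum); x = 0 (local maximum)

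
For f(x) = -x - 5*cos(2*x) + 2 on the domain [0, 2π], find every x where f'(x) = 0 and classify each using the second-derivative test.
f'(x) = 10*sin(2*x) - 1

Solve f'(x) = 0 on [0, 2π]:
  f'(x) = 0 ⇔ sin(2*x) = 1/10, i.e. 2*x = arcsin(1/10) + 2nπ or 2*x = π − arcsin(1/10) + 2nπ; keep the solutions lying in [0, 2π].
  ⇒ x = asin(1/10)/2 ≈ 0.0501, -asin(1/10)/2 + pi/2 ≈ 1.5207, asin(1/10)/2 + pi ≈ 3.1917, -asin(1/10)/2 + 3*pi/2 ≈ 4.6623

f''(x) = 20*cos(2*x)
Second-derivative test at each critical point:
  f''(0.0501) = 19.8997 > 0 → local minimum
  f''(1.5207) = -19.8997 < 0 → local maximum
  f''(3.1917) = 19.8997 > 0 → local minimum
  f''(4.6623) = -19.8997 < 0 → local maximum

Critical points: x = asin(1/10)/2 ≈ 0.0501 (local minimum); x = -asin(1/10)/2 + pi/2 ≈ 1.5207 (local maximum); x = asin(1/10)/2 + pi ≈ 3.1917 (local minimum); x = -asin(1/10)/2 + 3*pi/2 ≈ 4.6623 (local maximum)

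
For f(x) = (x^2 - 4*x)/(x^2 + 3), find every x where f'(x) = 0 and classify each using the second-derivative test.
f'(x) = 2*(2*x^2 + 3*x - 6)/(x^4 + 6*x^2 + 9)

Solve f'(x) = 0:
  f'(x) = 2*(2*x^2 + 3*x - 6)/(x^2 + 3)^2; the denominator is positive wherever f is defined, so f'(x) = 0 ⇔ 4*x^2 + 6*x - 12 = 0.
  Factor: 4*x^2 + 6*x - 12 = 2*(2*x^2 + 3*x - 6); 2*x^2 + 3*x - 6 = 0 has no rational roots; quadratic formula: x = (-3 ± √57)/4.
  ⇒ x = -sqrt(57)/4 - 3/4 ≈ -2.6375, -3/4 + sqrt(57)/4 ≈ 1.1375

f''(x) = 2*(-4*x^3 - 9*x^2 + 36*x + 9)/(x^6 + 9*x^4 + 27*x^2 + 27)
Second-derivative test at each critical point:
  f''(-2.6375) = -0.1523 < 0 → local maximum
  f''(1.1375) = 0.8190 > 0 → local minimum

Critical points: x = -sqrt(57)/4 - 3/4 ≈ -2.6375 (local maximum); x = -3/4 + sqrt(57)/4 ≈ 1.1375 (local minimum)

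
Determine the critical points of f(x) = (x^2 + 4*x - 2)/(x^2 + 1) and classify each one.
f'(x) = 2*(-2*x^2 + 3*x + 2)/(x^4 + 2*x^2 + 1)

Solve f'(x) = 0:
  f'(x) = -2*(x - 2)*(2*x + 1)/(x^2 + 1)^2; the denominator is positive wherever f is defined, so f'(x) = 0 ⇔ -4*x^2 + 6*x + 4 = 0.
  Factor: -4*x^2 + 6*x + 4 = -2*(x - 2)*(2*x + 1) = 0.
  ⇒ x = -1/2, 2

f''(x) = 2*(4*x^3 - 9*x^2 - 12*x + 3)/(x^6 + 3*x^4 + 3*x^2 + 1)
Second-derivative test at each critical point:
  f''(-1/2) = 32/5 > 0 → local minimum
  f''(2) = -2/5 < 0 → local maximum

Critical points: x = -1/2 (local minimum); x = 2 (local maximum)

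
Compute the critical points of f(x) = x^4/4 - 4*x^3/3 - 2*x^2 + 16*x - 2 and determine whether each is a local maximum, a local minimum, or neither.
f'(x) = x^3 - 4*x^2 - 4*x + 16

Solve f'(x) = 0:
  Factor: x^3 - 4*x^2 - 4*x + 16 = (x - 4)*(x - 2)*(x + 2) = 0.
  ⇒ x = -2, 2, 4

f''(x) = 3*x^2 - 8*x - 4
Second-derivative test at each critical point:
  f''(-2) = 24 > 0 → local minimum
  f''(2) = -8 < 0 → local maximum
  f''(4) = 12 > 0 → local minimum

Critical points: x = -2 (local minimum); x = 2 (local maximum); x = 4 (local minimum)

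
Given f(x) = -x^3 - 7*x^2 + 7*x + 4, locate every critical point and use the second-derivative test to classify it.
f'(x) = -3*x^2 - 14*x + 7

Solve f'(x) = 0:
  3*x^2 + 14*x - 7 = 0 has no rational roots; quadratic formula: x = (-14 ± √280)/6.
  ⇒ x = -sqrt(70)/3 - 7/3 ≈ -5.1222, -7/3 + sqrt(70)/3 ≈ 0.4555

f''(x) = -6*x - 14
Second-derivative test at each critical point:
  f''(-5.1222) = 16.7332 > 0 → local minimum
  f''(0.4555) = -16.7332 < 0 → local maximum

Critical points: x = -sqrt(70)/3 - 7/3 ≈ -5.1222 (local minimum); x = -7/3 + sqrt(70)/3 ≈ 0.4555 (local maximum)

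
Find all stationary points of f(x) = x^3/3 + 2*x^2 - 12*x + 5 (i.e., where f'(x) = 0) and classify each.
f'(x) = x^2 + 4*x - 12

Solve f'(x) = 0:
  Factor: x^2 + 4*x - 12 = (x - 2)*(x + 6) = 0.
  ⇒ x = -6, 2

f''(x) = 2*x + 4
Second-derivative test at each critical point:
  f''(-6) = -8 < 0 → local maximum
  f''(2) = 8 > 0 → local minimum

Critical points: x = -6 (local maximum); x = 2 (local minimum)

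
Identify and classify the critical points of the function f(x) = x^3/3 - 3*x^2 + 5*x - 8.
f'(x) = x^2 - 6*x + 5

Solve f'(x) = 0:
  Factor: x^2 - 6*x + 5 = (x - 5)*(x - 1) = 0.
  ⇒ x = 1, 5

f''(x) = 2*x - 6
Second-derivative test at each critical point:
  f''(1) = -4 < 0 → local maximum
  f''(5) = 4 > 0 → local minimum

Critical points: x = 1 (local maximum); x = 5 (local minimum)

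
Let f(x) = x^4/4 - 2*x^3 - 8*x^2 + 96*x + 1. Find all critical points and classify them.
f'(x) = x^3 - 6*x^2 - 16*x + 96

Solve f'(x) = 0:
  Factor: x^3 - 6*x^2 - 16*x + 96 = (x - 6)*(x - 4)*(x + 4) = 0.
  ⇒ x = -4, 4, 6

f''(x) = 3*x^2 - 12*x - 16
Second-derivative test at each critical point:
  f''(-4) = 80 > 0 → local minimum
  f''(4) = -16 < 0 → local maximum
  f''(6) = 20 > 0 → local minimum

Critical points: x = -4 (local minimum); x = 4 (local maximum); x = 6 (local minimum)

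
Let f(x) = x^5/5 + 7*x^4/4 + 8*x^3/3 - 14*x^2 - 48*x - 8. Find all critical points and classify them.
f'(x) = x^4 + 7*x^3 + 8*x^2 - 28*x - 48

Solve f'(x) = 0:
  Factor: x^4 + 7*x^3 + 8*x^2 - 28*x - 48 = (x - 2)*(x + 2)*(x + 3)*(x + 4) = 0.
  ⇒ x = -4, -3, -2, 2

f''(x) = 4*x^3 + 21*x^2 + 16*x - 28
Second-derivative test at each critical point:
  f''(-4) = -12 < 0 → local maximum
  f''(-3) = 5 > 0 → local minimum
  f''(-2) = -8 < 0 → local maximum
  f''(2) = 120 > 0 → local minimum

Critical points: x = -4 (local maximum); x = -3 (local minimum); x = -2 (local maximum); x = 2 (local minimum)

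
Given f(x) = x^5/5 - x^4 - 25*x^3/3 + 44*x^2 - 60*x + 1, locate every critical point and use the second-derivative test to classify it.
f'(x) = x^4 - 4*x^3 - 25*x^2 + 88*x - 60

Solve f'(x) = 0:
  Factor: x^4 - 4*x^3 - 25*x^2 + 88*x - 60 = (x - 6)*(x - 2)*(x - 1)*(x + 5) = 0.
  ⇒ x = -5, 1, 2, 6

f''(x) = 4*x^3 - 12*x^2 - 50*x + 88
Second-derivative test at each critical point:
  f''(-5) = -462 < 0 → local maximum
  f''(1) = 30 > 0 → local minimum
  f''(2) = -28 < 0 → local maximum
  f''(6) = 220 > 0 → local minimum

Critical points: x = -5 (local maximum); x = 1 (local minimum); x = 2 (local maximum); x = 6 (local minimum)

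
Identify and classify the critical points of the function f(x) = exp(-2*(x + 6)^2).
f'(x) = 4*(-x - 6)*exp(-2*(x + 6)^2)

Solve f'(x) = 0:
  f'(x) = (-4*x - 24)·exp(-2*(x + 6)^2) and exp(-2*(x + 6)^2) > 0 for every x, so f'(x) = 0 ⇔ -4*x - 24 = 0.
  Factor: -4*x - 24 = -4*(x + 6) = 0.
  ⇒ x = -6

f''(x) = 4*(4*(x + 6)^2 - 1)*exp(-2*(x + 6)^2)
Second-derivative test at each critical point:
  f''(-6) = -4 < 0 → local maximum

Critical points: x = -6 (local maximum)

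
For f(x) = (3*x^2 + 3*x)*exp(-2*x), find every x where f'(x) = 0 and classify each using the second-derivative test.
f'(x) = 3*(1 - 2*x^2)*exp(-2*x)

Solve f'(x) = 0:
  f'(x) = (3 - 6*x^2)·exp(-2*x) and exp(-2*x) > 0 for every x, so f'(x) = 0 ⇔ 3 - 6*x^2 = 0.
  Factor: 3 - 6*x^2 = -3*(2*x^2 - 1); 2*x^2 - 1 = 0 has no rational roots; quadratic formula: x = (0 ± √8)/4.
  ⇒ x = -sqrt(2)/2 ≈ -0.7071, sqrt(2)/2 ≈ 0.7071

f''(x) = 6*(2*x^2 - 2*x - 1)*exp(-2*x)
Second-derivative test at each critical point:
  f''(-0.7071) = 34.9021 > 0 → local minimum
  f''(0.7071) = -2.0629 < 0 → local maximum

Critical points: x = -sqrt(2)/2 ≈ -0.7071 (local minimum); x = sqrt(2)/2 ≈ 0.7071 (local maximum)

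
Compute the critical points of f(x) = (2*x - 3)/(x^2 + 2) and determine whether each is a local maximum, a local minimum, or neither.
f'(x) = 2*(-x^2 + 3*x + 2)/(x^4 + 4*x^2 + 4)

Solve f'(x) = 0:
  f'(x) = -2*(x^2 - 3*x - 2)/(x^2 + 2)^2; the denominator is positive wherever f is defined, so f'(x) = 0 ⇔ -2*x^2 + 6*x + 4 = 0.
  Factor: -2*x^2 + 6*x + 4 = -2*(x^2 - 3*x - 2); x^2 - 3*x - 2 = 0 has no rational roots; quadratic formula: x = (3 ± √17)/2.
  ⇒ x = 3/2 - sqrt(17)/2 ≈ -0.5616, 3/2 + sqrt(17)/2 ≈ 3.5616

f''(x) = 2*(4*x^2*(2*x - 3) + 3*(1 - 2*x)*(x^2 + 2))/(x^2 + 2)^3
Second-derivative test at each critical point:
  f''(-0.5616) = 1.5382 > 0 → local minimum
  f''(3.5616) = -0.0382 < 0 → local maximum

Critical points: x = 3/2 - sqrt(17)/2 ≈ -0.5616 (local minimum); x = 3/2 + sqrt(17)/2 ≈ 3.5616 (local maximum)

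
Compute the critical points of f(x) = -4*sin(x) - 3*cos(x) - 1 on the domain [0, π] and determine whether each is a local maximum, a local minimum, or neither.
f'(x) = 3*sin(x) - 4*cos(x)

Solve f'(x) = 0 on [0, π]:
  f'(x) = 0 ⇔ -4*cos(x) = -3*sin(x) ⇔ tan(x) = 4/3, i.e. x = arctan(4/3) + nπ; keep the solutions lying in [0, π].
  ⇒ x = atan(4/3) ≈ 0.9273

f''(x) = 4*sin(x) + 3*cos(x)
Second-derivative test at each critical point:
  f''(0.9273) = 5 > 0 → local minimum

Critical points: x = atan(4/3) ≈ 0.9273 (local minimum)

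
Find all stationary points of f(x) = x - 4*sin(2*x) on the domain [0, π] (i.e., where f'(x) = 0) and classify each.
f'(x) = 1 - 8*cos(2*x)

Solve f'(x) = 0 on [0, π]:
  f'(x) = 0 ⇔ cos(2*x) = 1/8, i.e. 2*x = ±arccos(1/8) + 2nπ; keep the solutions lying in [0, π].
  ⇒ x = acos(1/8)/2 ≈ 0.7227, pi - acos(1/8)/2 ≈ 2.4189

f''(x) = 16*sin(2*x)
Second-derivative test at each critical point:
  f''(0.7227) = 15.8745 > 0 → local minimum
  f''(2.4189) = -15.8745 < 0 → local maximum

Critical points: x = acos(1/8)/2 ≈ 0.7227 (local minimum); x = pi - acos(1/8)/2 ≈ 2.4189 (local maximum)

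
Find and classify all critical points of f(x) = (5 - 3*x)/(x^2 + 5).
f'(x) = (3*x^2 - 10*x - 15)/(x^4 + 10*x^2 + 25)

Solve f'(x) = 0:
  f'(x) = (3*x^2 - 10*x - 15)/(x^2 + 5)^2; the denominator is positive wherever f is defined, so f'(x) = 0 ⇔ 3*x^2 - 10*x - 15 = 0.
  3*x^2 - 10*x - 15 = 0 has no rational roots; quadratic formula: x = (10 ± √280)/6.
  ⇒ x = 5/3 - sqrt(70)/3 ≈ -1.1222, 5/3 + sqrt(70)/3 ≈ 4.4555

f''(x) = 2*(4*x^2*(5 - 3*x) + (9*x - 5)*(x^2 + 5))/(x^2 + 5)^3
Second-derivative test at each critical point:
  f''(-1.1222) = -0.4271 < 0 → local maximum
  f''(4.4555) = 0.0271 > 0 → local minimum

Critical points: x = 5/3 - sqrt(70)/3 ≈ -1.1222 (local maximum); x = 5/3 + sqrt(70)/3 ≈ 4.4555 (local minimum)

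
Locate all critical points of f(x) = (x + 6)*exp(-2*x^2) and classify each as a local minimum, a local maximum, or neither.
f'(x) = (-4*x*(x + 6) + 1)*exp(-2*x^2)

Solve f'(x) = 0:
  f'(x) = (-4*x^2 - 24*x + 1)·exp(-2*x^2) and exp(-2*x^2) > 0 for every x, so f'(x) = 0 ⇔ -4*x^2 - 24*x + 1 = 0.
  4*x^2 + 24*x - 1 = 0 has no rational roots; quadratic formula: x = (-24 ± √592)/8.
  ⇒ x = -sqrt(37)/2 - 3 ≈ -6.0414, -3 + sqrt(37)/2 ≈ 0.0414

f''(x) = 4*(4*x^2*(x + 6) - 3*x - 6)*exp(-2*x^2)
Second-derivative test at each critical point:
  f''(-6.0414) = 4.832e-31 > 0 → local minimum
  f''(0.0414) = -24.2479 < 0 → local maximum

Critical points: x = -sqrt(37)/2 - 3 ≈ -6.0414 (local minimum); x = -3 + sqrt(37)/2 ≈ 0.0414 (local maximum)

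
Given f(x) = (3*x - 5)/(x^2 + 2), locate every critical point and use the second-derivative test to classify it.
f'(x) = (-3*x^2 + 10*x + 6)/(x^4 + 4*x^2 + 4)

Solve f'(x) = 0:
  f'(x) = -(3*x^2 - 10*x - 6)/(x^2 + 2)^2; the denominator is positive wherever f is defined, so f'(x) = 0 ⇔ -3*x^2 + 10*x + 6 = 0.
  3*x^2 - 10*x - 6 = 0 has no rational roots; quadratic formula: x = (10 ± √172)/6.
  ⇒ x = 5/3 - sqrt(43)/3 ≈ -0.5191, 5/3 + sqrt(43)/3 ≈ 3.8525

f''(x) = 2*(4*x^2*(3*x - 5) + (5 - 9*x)*(x^2 + 2))/(x^2 + 2)^3
Second-derivative test at each critical point:
  f''(-0.5191) = 2.5462 > 0 → local minimum
  f''(3.8525) = -0.0462 < 0 → local maximum

Critical points: x = 5/3 - sqrt(43)/3 ≈ -0.5191 (local minimum); x = 5/3 + sqrt(43)/3 ≈ 3.8525 (local maximum)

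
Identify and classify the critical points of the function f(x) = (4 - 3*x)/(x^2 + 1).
f'(x) = (3*x^2 - 8*x - 3)/(x^4 + 2*x^2 + 1)

Solve f'(x) = 0:
  f'(x) = (x - 3)*(3*x + 1)/(x^2 + 1)^2; the denominator is positive wherever f is defined, so f'(x) = 0 ⇔ 3*x^2 - 8*x - 3 = 0.
  Factor: 3*x^2 - 8*x - 3 = (x - 3)*(3*x + 1) = 0.
  ⇒ x = -1/3, 3

f''(x) = 2*(4*x^2*(4 - 3*x) + (9*x - 4)*(x^2 + 1))/(x^2 + 1)^3
Second-derivative test at each critical point:
  f''(-1/3) = -81/10 < 0 → local maximum
  f''(3) = 1/10 > 0 → local minimum

Critical points: x = -1/3 (local maximum); x = 3 (local minimum)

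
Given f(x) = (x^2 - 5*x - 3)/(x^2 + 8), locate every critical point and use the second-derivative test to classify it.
f'(x) = (5*x^2 + 22*x - 40)/(x^4 + 16*x^2 + 64)

Solve f'(x) = 0:
  f'(x) = (5*x^2 + 22*x - 40)/(x^2 + 8)^2; the denominator is positive wherever f is defined, so f'(x) = 0 ⇔ 5*x^2 + 22*x - 40 = 0.
  5*x^2 + 22*x - 40 = 0 has no rational roots; quadratic formula: x = (-22 ± √1284)/10.
  ⇒ x = -sqrt(321)/5 - 11/5 ≈ -5.7833, -11/5 + sqrt(321)/5 ≈ 1.3833

f''(x) = 2*(-5*x^3 - 33*x^2 + 120*x + 88)/(x^6 + 24*x^4 + 192*x^2 + 512)
Second-derivative test at each critical point:
  f''(-5.7833) = -0.0209 < 0 → local maximum
  f''(1.3833) = 0.3646 > 0 → local minimum

Critical points: x = -sqrt(321)/5 - 11/5 ≈ -5.7833 (local maximum); x = -11/5 + sqrt(321)/5 ≈ 1.3833 (local minimum)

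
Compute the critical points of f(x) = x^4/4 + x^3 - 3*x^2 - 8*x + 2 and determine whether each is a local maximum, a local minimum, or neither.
f'(x) = x^3 + 3*x^2 - 6*x - 8

Solve f'(x) = 0:
  Factor: x^3 + 3*x^2 - 6*x - 8 = (x - 2)*(x + 1)*(x + 4) = 0.
  ⇒ x = -4, -1, 2

f''(x) = 3*x^2 + 6*x - 6
Second-derivative test at each critical point:
  f''(-4) = 18 > 0 → local minimum
  f''(-1) = -9 < 0 → local maximum
  f''(2) = 18 > 0 → local minimum

Critical points: x = -4 (local minimum); x = -1 (local maximum); x = 2 (local minimum)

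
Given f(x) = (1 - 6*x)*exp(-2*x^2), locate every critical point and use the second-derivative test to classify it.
f'(x) = 2*(2*x*(6*x - 1) - 3)*exp(-2*x^2)

Solve f'(x) = 0:
  f'(x) = (24*x^2 - 4*x - 6)·exp(-2*x^2) and exp(-2*x^2) > 0 for every x, so f'(x) = 0 ⇔ 24*x^2 - 4*x - 6 = 0.
  Factor: 24*x^2 - 4*x - 6 = 2*(12*x^2 - 2*x - 3); 12*x^2 - 2*x - 3 = 0 has no rational roots; quadratic formula: x = (2 ± √148)/24.
  ⇒ x = 1/12 - sqrt(37)/12 ≈ -0.4236, 1/12 + sqrt(37)/12 ≈ 0.5902

f''(x) = 4*(4*x^2*(1 - 6*x) + 18*x - 1)*exp(-2*x^2)
Second-derivative test at each critical point:
  f''(-0.4236) = -16.9954 < 0 → local maximum
  f''(0.5902) = 12.1219 > 0 → local minimum

Critical points: x = 1/12 - sqrt(37)/12 ≈ -0.4236 (local maximum); x = 1/12 + sqrt(37)/12 ≈ 0.5902 (local minimum)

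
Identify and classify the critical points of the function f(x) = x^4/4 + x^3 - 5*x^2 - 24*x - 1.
f'(x) = x^3 + 3*x^2 - 10*x - 24

Solve f'(x) = 0:
  Factor: x^3 + 3*x^2 - 10*x - 24 = (x - 3)*(x + 2)*(x + 4) = 0.
  ⇒ x = -4, -2, 3

f''(x) = 3*x^2 + 6*x - 10
Second-derivative test at each critical point:
  f''(-4) = 14 > 0 → local minimum
  f''(-2) = -10 < 0 → local maximum
  f''(3) = 35 > 0 → local minimum

Critical points: x = -4 (local minimum); x = -2 (local maximum); x = 3 (local minimum)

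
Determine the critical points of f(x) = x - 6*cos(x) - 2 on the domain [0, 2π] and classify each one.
f'(x) = 6*sin(x) + 1

Solve f'(x) = 0 on [0, 2π]:
  f'(x) = 0 ⇔ sin(x) = -1/6, i.e. x = arcsin(-1/6) + 2nπ or x = π − arcsin(-1/6) + 2nπ; keep the solutions lying in [0, 2π].
  ⇒ x = asin(1/6) + pi ≈ 3.3090, -asin(1/6) + 2*pi ≈ 6.1157

f''(x) = 6*cos(x)
Second-derivative test at each critical point:
  f''(3.3090) = -5.9161 < 0 → local maximum
  f''(6.1157) = 5.9161 > 0 → local minimum

Critical points: x = asin(1/6) + pi ≈ 3.3090 (local maximum); x = -asin(1/6) + 2*pi ≈ 6.1157 (local minimum)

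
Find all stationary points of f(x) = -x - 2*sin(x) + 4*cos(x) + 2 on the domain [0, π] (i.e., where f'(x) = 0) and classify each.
f'(x) = -4*sin(x) - 2*cos(x) - 1

Solve f'(x) = 0 on [0, π]:
  f'(x) = 0 ⇔ -4*sin(x) - 2*cos(x) = 1. Write the left side as R·cos(x + φ) with R = √((-2)² + 4²) = 2*sqrt(5), cos φ = -sqrt(5)/5, sin φ = 2*sqrt(5)/5; then cos(x + φ) = sqrt(5)/10. Solve for x and keep the solutions lying in [0, π].
  ⇒ x = atan((-2 + sqrt(19))/(-2*sqrt(19) - 1)) + pi ≈ 2.9035

f''(x) = 2*sin(x) - 4*cos(x)
Second-derivative test at each critical point:
  f''(2.9035) = 4.3589 > 0 → local minimum

Critical points: x = atan((-2 + sqrt(19))/(-2*sqrt(19) - 1)) + pi ≈ 2.9035 (local minimum)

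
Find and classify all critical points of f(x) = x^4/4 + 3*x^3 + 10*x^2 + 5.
f'(x) = x*(x^2 + 9*x + 20)

Solve f'(x) = 0:
  Factor: x^3 + 9*x^2 + 20*x = x*(x + 4)*(x + 5) = 0.
  ⇒ x = -5, -4, 0

f''(x) = 3*x^2 + 18*x + 20
Second-derivative test at each critical point:
  f''(-5) = 5 > 0 → local minimum
  f''(-4) = -4 < 0 → local maximum
  f''(0) = 20 > 0 → local minimum

Critical points: x = -5 (local minimum); x = -4 (local maximum); x = 0 (local minimum)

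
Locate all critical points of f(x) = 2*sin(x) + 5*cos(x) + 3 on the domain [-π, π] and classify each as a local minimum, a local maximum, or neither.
f'(x) = -5*sin(x) + 2*cos(x)

Solve f'(x) = 0 on [-π, π]:
  f'(x) = 0 ⇔ 2*cos(x) = 5*sin(x) ⇔ tan(x) = 2/5, i.e. x = arctan(2/5) + nπ; keep the solutions lying in [-π, π].
  ⇒ x = -pi + atan(2/5) ≈ -2.7611, atan(2/5) ≈ 0.3805

f''(x) = -2*sin(x) - 5*cos(x)
Second-derivative test at each critical point:
  f''(-2.7611) = 5.3852 > 0 → local minimum
  f''(0.3805) = -5.3852 < 0 → local maximum

Critical points: x = -pi + atan(2/5) ≈ -2.7611 (local minimum); x = atan(2/5) ≈ 0.3805 (local maximum)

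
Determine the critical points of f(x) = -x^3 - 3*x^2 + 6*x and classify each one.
f'(x) = -3*x^2 - 6*x + 6

Solve f'(x) = 0:
  Factor: -3*x^2 - 6*x + 6 = -3*(x^2 + 2*x - 2); x^2 + 2*x - 2 = 0 has no rational roots; quadratic formula: x = (-2 ± √12)/2.
  ⇒ x = -sqrt(3) - 1 ≈ -2.7321, -1 + sqrt(3) ≈ 0.7321

f''(x) = -6*x - 6
Second-derivative test at each critical point:
  f''(-2.7321) = 10.3923 > 0 → local minimum
  f''(0.7321) = -10.3923 < 0 → local maximum

Critical points: x = -sqrt(3) - 1 ≈ -2.7321 (local minimum); x = -1 + sqrt(3) ≈ 0.7321 (local maximum)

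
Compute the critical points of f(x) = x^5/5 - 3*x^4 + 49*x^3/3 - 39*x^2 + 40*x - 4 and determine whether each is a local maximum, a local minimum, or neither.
f'(x) = x^4 - 12*x^3 + 49*x^2 - 78*x + 40

Solve f'(x) = 0:
  Factor: x^4 - 12*x^3 + 49*x^2 - 78*x + 40 = (x - 5)*(x - 4)*(x - 2)*(x - 1) = 0.
  ⇒ x = 1, 2, 4, 5

f''(x) = 4*x^3 - 36*x^2 + 98*x - 78
Second-derivative test at each critical point:
  f''(1) = -12 < 0 → local maximum
  f''(2) = 6 > 0 → local minimum
  f''(4) = -6 < 0 → local maximum
  f''(5) = 12 > 0 → local minimum

Critical points: x = 1 (local maximum); x = 2 (local minimum); x = 4 (local maximum); x = 5 (local minimum)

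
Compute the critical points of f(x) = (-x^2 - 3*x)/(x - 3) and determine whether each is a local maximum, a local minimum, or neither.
f'(x) = (-x^2 + 6*x + 9)/(x^2 - 6*x + 9)

Solve f'(x) = 0:
  f'(x) = -(x^2 - 6*x - 9)/(x - 3)^2; the denominator is positive wherever f is defined, so f'(x) = 0 ⇔ -x^2 + 6*x + 9 = 0.
  x^2 - 6*x - 9 = 0 has no rational roots; quadratic formula: x = (6 ± √72)/2.
  ⇒ x = 3 - 3*sqrt(2) ≈ -1.2426, 3 + 3*sqrt(2) ≈ 7.2426

f''(x) = -36/(x^3 - 9*x^2 + 27*x - 27)
Second-derivative test at each critical point:
  f''(-1.2426) = 0.4714 > 0 → local minimum
  f''(7.2426) = -0.4714 < 0 → local maximum

Critical points: x = 3 - 3*sqrt(2) ≈ -1.2426 (local minimum); x = 3 + 3*sqrt(2) ≈ 7.2426 (local maximum)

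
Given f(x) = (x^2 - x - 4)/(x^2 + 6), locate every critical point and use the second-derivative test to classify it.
f'(x) = (x^2 + 20*x - 6)/(x^4 + 12*x^2 + 36)

Solve f'(x) = 0:
  f'(x) = (x^2 + 20*x - 6)/(x^2 + 6)^2; the denominator is positive wherever f is defined, so f'(x) = 0 ⇔ x^2 + 20*x - 6 = 0.
  x^2 + 20*x - 6 = 0 has no rational roots; quadratic formula: x = (-20 ± √424)/2.
  ⇒ x = -sqrt(106) - 10 ≈ -20.2956, -10 + sqrt(106) ≈ 0.2956

f''(x) = 2*(-x^3 - 30*x^2 + 18*x + 60)/(x^6 + 18*x^4 + 108*x^2 + 216)
Second-derivative test at each critical point:
  f''(-20.2956) = -1.179e-04 < 0 → local maximum
  f''(0.2956) = 0.5557 > 0 → local minimum

Critical points: x = -sqrt(106) - 10 ≈ -20.2956 (local maximum); x = -10 + sqrt(106) ≈ 0.2956 (local minimum)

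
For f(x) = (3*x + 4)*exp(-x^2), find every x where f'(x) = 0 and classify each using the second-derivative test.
f'(x) = (-2*x*(3*x + 4) + 3)*exp(-x^2)

Solve f'(x) = 0:
  f'(x) = (-6*x^2 - 8*x + 3)·exp(-x^2) and exp(-x^2) > 0 for every x, so f'(x) = 0 ⇔ -6*x^2 - 8*x + 3 = 0.
  6*x^2 + 8*x - 3 = 0 has no rational roots; quadratic formula: x = (-8 ± √136)/12.
  ⇒ x = -sqrt(34)/6 - 2/3 ≈ -1.6385, -2/3 + sqrt(34)/6 ≈ 0.3052

f''(x) = 2*(2*x^2*(3*x + 4) - 9*x - 4)*exp(-x^2)
Second-derivative test at each critical point:
  f''(-1.6385) = 0.7959 > 0 → local minimum
  f''(0.3052) = -10.6250 < 0 → local maximum

Critical points: x = -sqrt(34)/6 - 2/3 ≈ -1.6385 (local minimum); x = -2/3 + sqrt(34)/6 ≈ 0.3052 (local maximum)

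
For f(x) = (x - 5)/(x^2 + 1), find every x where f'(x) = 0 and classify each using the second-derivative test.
f'(x) = (x^2 - 2*x*(x - 5) + 1)/(x^2 + 1)^2

Solve f'(x) = 0:
  f'(x) = -(x^2 - 10*x - 1)/(x^2 + 1)^2; the denominator is positive wherever f is defined, so f'(x) = 0 ⇔ -x^2 + 10*x + 1 = 0.
  x^2 - 10*x - 1 = 0 has no rational roots; quadratic formula: x = (10 ± √104)/2.
  ⇒ x = 5 - sqrt(26) ≈ -0.0990, 5 + sqrt(26) ≈ 10.0990

f''(x) = 2*(4*x^2*(x - 5) + (5 - 3*x)*(x^2 + 1))/(x^2 + 1)^3
Second-derivative test at each critical point:
  f''(-0.0990) = 10.0010 > 0 → local minimum
  f''(10.0990) = -0.0010 < 0 → local maximum

Critical points: x = 5 - sqrt(26) ≈ -0.0990 (local minimum); x = 5 + sqrt(26) ≈ 10.0990 (local maximum)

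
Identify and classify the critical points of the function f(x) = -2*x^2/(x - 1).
f'(x) = 2*x*(2 - x)/(x - 1)^2

Solve f'(x) = 0:
  f'(x) = -2*x*(x - 2)/(x - 1)^2; the denominator is positive wherever f is defined, so f'(x) = 0 ⇔ -2*x^2 + 4*x = 0.
  Factor: -2*x^2 + 4*x = -2*x*(x - 2) = 0.
  ⇒ x = 0, 2

f''(x) = -4/(x^3 - 3*x^2 + 3*x - 1)
Second-derivative test at each critical point:
  f''(0) = 4 > 0 → local minimum
  f''(2) = -4 < 0 → local maximum

Critical points: x = 0 (local minimum); x = 2 (local maximum)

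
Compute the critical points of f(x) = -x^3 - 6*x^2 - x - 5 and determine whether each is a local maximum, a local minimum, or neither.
f'(x) = -3*x^2 - 12*x - 1

Solve f'(x) = 0:
  3*x^2 + 12*x + 1 = 0 has no rational roots; quadratic formula: x = (-12 ± √132)/6.
  ⇒ x = -2 - sqrt(33)/3 ≈ -3.9149, -2 + sqrt(33)/3 ≈ -0.0851

f''(x) = -6*x - 12
Second-derivative test at each critical point:
  f''(-3.9149) = 11.4891 > 0 → local minimum
  f''(-0.0851) = -11.4891 < 0 → local maximum

Critical points: x = -2 - sqrt(33)/3 ≈ -3.9149 (local minimum); x = -2 + sqrt(33)/3 ≈ -0.0851 (local maximum)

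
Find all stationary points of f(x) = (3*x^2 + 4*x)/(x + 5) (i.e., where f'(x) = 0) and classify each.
f'(x) = (3*x^2 + 30*x + 20)/(x^2 + 10*x + 25)

Solve f'(x) = 0:
  f'(x) = (3*x^2 + 30*x + 20)/(x + 5)^2; the denominator is positive wherever f is defined, so f'(x) = 0 ⇔ 3*x^2 + 30*x + 20 = 0.
  3*x^2 + 30*x + 20 = 0 has no rational roots; quadratic formula: x = (-30 ± √660)/6.
  ⇒ x = -5 - sqrt(165)/3 ≈ -9.2817, -5 + sqrt(165)/3 ≈ -0.7183

f''(x) = 110/(x^3 + 15*x^2 + 75*x + 125)
Second-derivative test at each critical point:
  f''(-9.2817) = -1.4013 < 0 → local maximum
  f''(-0.7183) = 1.4013 > 0 → local minimum

Critical points: x = -5 - sqrt(165)/3 ≈ -9.2817 (local maximum); x = -5 + sqrt(165)/3 ≈ -0.7183 (local minimum)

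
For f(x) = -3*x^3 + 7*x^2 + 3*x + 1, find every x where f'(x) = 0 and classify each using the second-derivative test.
f'(x) = -9*x^2 + 14*x + 3

Solve f'(x) = 0:
  9*x^2 - 14*x - 3 = 0 has no rational roots; quadratic formula: x = (14 ± √304)/18.
  ⇒ x = 7/9 - 2*sqrt(19)/9 ≈ -0.1909, 7/9 + 2*sqrt(19)/9 ≈ 1.7464

f''(x) = 14 - 18*x
Second-derivative test at each critical point:
  f''(-0.1909) = 17.4356 > 0 → local minimum
  f''(1.7464) = -17.4356 < 0 → local maximum

Critical points: x = 7/9 - 2*sqrt(19)/9 ≈ -0.1909 (local minimum); x = 7/9 + 2*sqrt(19)/9 ≈ 1.7464 (local maximum)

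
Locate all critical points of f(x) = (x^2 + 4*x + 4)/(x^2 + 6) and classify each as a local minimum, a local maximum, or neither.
f'(x) = 4*(-x^2 + x + 6)/(x^4 + 12*x^2 + 36)

Solve f'(x) = 0:
  f'(x) = -4*(x - 3)*(x + 2)/(x^2 + 6)^2; the denominator is positive wherever f is defined, so f'(x) = 0 ⇔ -4*x^2 + 4*x + 24 = 0.
  Factor: -4*x^2 + 4*x + 24 = -4*(x - 3)*(x + 2) = 0.
  ⇒ x = -2, 3

f''(x) = 4*(2*x^3 - 3*x^2 - 36*x + 6)/(x^6 + 18*x^4 + 108*x^2 + 216)
Second-derivative test at each critical point:
  f''(-2) = 1/5 > 0 → local minimum
  f''(3) = -4/45 < 0 → local maximum

Critical points: x = -2 (local minimum); x = 3 (local maximum)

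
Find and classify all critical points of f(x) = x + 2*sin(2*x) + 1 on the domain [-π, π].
f'(x) = 4*cos(2*x) + 1

Solve f'(x) = 0 on [-π, π]:
  f'(x) = 0 ⇔ cos(2*x) = -1/4, i.e. 2*x = ±arccos(-1/4) + 2nπ; keep the solutions lying in [-π, π].
  ⇒ x = -pi + acos(-1/4)/2 ≈ -2.2299, -acos(-1/4)/2 ≈ -0.9117, acos(-1/4)/2 ≈ 0.9117, pi - acos(-1/4)/2 ≈ 2.2299

f''(x) = -8*sin(2*x)
Second-derivative test at each critical point:
  f''(-2.2299) = -7.7460 < 0 → local maximum
  f''(-0.9117) = 7.7460 > 0 → local minimum
  f''(0.9117) = -7.7460 < 0 → local maximum
  f''(2.2299) = 7.7460 > 0 → local minimum

Critical points: x = -pi + acos(-1/4)/2 ≈ -2.2299 (local maximum); x = -acos(-1/4)/2 ≈ -0.9117 (local minimum); x = acos(-1/4)/2 ≈ 0.9117 (local maximum); x = pi - acos(-1/4)/2 ≈ 2.2299 (local minimum)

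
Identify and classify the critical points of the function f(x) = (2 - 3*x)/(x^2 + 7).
f'(x) = (3*x^2 - 4*x - 21)/(x^4 + 14*x^2 + 49)

Solve f'(x) = 0:
  f'(x) = (3*x^2 - 4*x - 21)/(x^2 + 7)^2; the denominator is positive wherever f is defined, so f'(x) = 0 ⇔ 3*x^2 - 4*x - 21 = 0.
  3*x^2 - 4*x - 21 = 0 has no rational roots; quadratic formula: x = (4 ± √268)/6.
  ⇒ x = 2/3 - sqrt(67)/3 ≈ -2.0618, 2/3 + sqrt(67)/3 ≈ 3.3951

f''(x) = 2*(4*x^2*(2 - 3*x) + (9*x - 2)*(x^2 + 7))/(x^2 + 7)^3
Second-derivative test at each critical point:
  f''(-2.0618) = -0.1293 < 0 → local maximum
  f''(3.3951) = 0.0477 > 0 → local minimum

Critical points: x = 2/3 - sqrt(67)/3 ≈ -2.0618 (local maximum); x = 2/3 + sqrt(67)/3 ≈ 3.3951 (local minimum)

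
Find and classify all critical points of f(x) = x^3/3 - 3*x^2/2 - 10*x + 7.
f'(x) = x^2 - 3*x - 10

Solve f'(x) = 0:
  Factor: x^2 - 3*x - 10 = (x - 5)*(x + 2) = 0.
  ⇒ x = -2, 5

f''(x) = 2*x - 3
Second-derivative test at each critical point:
  f''(-2) = -7 < 0 → local maximum
  f''(5) = 7 > 0 → local minimum

Critical points: x = -2 (local maximum); x = 5 (local minimum)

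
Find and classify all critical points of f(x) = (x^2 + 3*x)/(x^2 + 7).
f'(x) = (-3*x^2 + 14*x + 21)/(x^4 + 14*x^2 + 49)

Solve f'(x) = 0:
  f'(x) = -(3*x^2 - 14*x - 21)/(x^2 + 7)^2; the denominator is positive wherever f is defined, so f'(x) = 0 ⇔ -3*x^2 + 14*x + 21 = 0.
  3*x^2 - 14*x - 21 = 0 has no rational roots; quadratic formula: x = (14 ± √448)/6.
  ⇒ x = 7/3 - 4*sqrt(7)/3 ≈ -1.1943, 7/3 + 4*sqrt(7)/3 ≈ 5.8610

f''(x) = 2*(3*x^3 - 21*x^2 - 63*x + 49)/(x^6 + 21*x^4 + 147*x^2 + 343)
Second-derivative test at each critical point:
  f''(-1.1943) = 0.2981 > 0 → local minimum
  f''(5.8610) = -0.0124 < 0 → local maximum

Critical points: x = 7/3 - 4*sqrt(7)/3 ≈ -1.1943 (local minimum); x = 7/3 + 4*sqrt(7)/3 ≈ 5.8610 (local maximum)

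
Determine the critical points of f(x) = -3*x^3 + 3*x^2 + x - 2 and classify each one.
f'(x) = -9*x^2 + 6*x + 1

Solve f'(x) = 0:
  9*x^2 - 6*x - 1 = 0 has no rational roots; quadratic formula: x = (6 ± √72)/18.
  ⇒ x = 1/3 - sqrt(2)/3 ≈ -0.1381, 1/3 + sqrt(2)/3 ≈ 0.8047

f''(x) = 6 - 18*x
Second-derivative test at each critical point:
  f''(-0.1381) = 8.4853 > 0 → local minimum
  f''(0.8047) = -8.4853 < 0 → local maximum

Critical points: x = 1/3 - sqrt(2)/3 ≈ -0.1381 (local minimum); x = 1/3 + sqrt(2)/3 ≈ 0.8047 (local maximum)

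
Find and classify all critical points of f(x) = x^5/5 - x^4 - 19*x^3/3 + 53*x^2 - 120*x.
f'(x) = x^4 - 4*x^3 - 19*x^2 + 106*x - 120

Solve f'(x) = 0:
  Factor: x^4 - 4*x^3 - 19*x^2 + 106*x - 120 = (x - 4)*(x - 3)*(x - 2)*(x + 5) = 0.
  ⇒ x = -5, 2, 3, 4

f''(x) = 4*x^3 - 12*x^2 - 38*x + 106
Second-derivative test at each critical point:
  f''(-5) = -504 < 0 → local maximum
  f''(2) = 14 > 0 → local minimum
  f''(3) = -8 < 0 → local maximum
  f''(4) = 18 > 0 → local minimum

Critical points: x = -5 (local maximum); x = 2 (local minimum); x = 3 (local maximum); x = 4 (local minimum)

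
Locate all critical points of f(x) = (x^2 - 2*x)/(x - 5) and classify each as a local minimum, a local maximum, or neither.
f'(x) = (x^2 - 10*x + 10)/(x^2 - 10*x + 25)

Solve f'(x) = 0:
  f'(x) = (x^2 - 10*x + 10)/(x - 5)^2; the denominator is positive wherever f is defined, so f'(x) = 0 ⇔ x^2 - 10*x + 10 = 0.
  x^2 - 10*x + 10 = 0 has no rational roots; quadratic formula: x = (10 ± √60)/2.
  ⇒ x = 5 - sqrt(15) ≈ 1.1270, sqrt(15) + 5 ≈ 8.8730

f''(x) = 30/(x^3 - 15*x^2 + 75*x - 125)
Second-derivative test at each critical point:
  f''(1.1270) = -0.5164 < 0 → local maximum
  f''(8.8730) = 0.5164 > 0 → local minimum

Critical points: x = 5 - sqrt(15) ≈ 1.1270 (local maximum); x = sqrt(15) + 5 ≈ 8.8730 (local minimum)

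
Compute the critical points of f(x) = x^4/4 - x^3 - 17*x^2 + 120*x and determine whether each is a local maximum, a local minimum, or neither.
f'(x) = x^3 - 3*x^2 - 34*x + 120

Solve f'(x) = 0:
  Factor: x^3 - 3*x^2 - 34*x + 120 = (x - 5)*(x - 4)*(x + 6) = 0.
  ⇒ x = -6, 4, 5

f''(x) = 3*x^2 - 6*x - 34
Second-derivative test at each critical point:
  f''(-6) = 110 > 0 → local minimum
  f''(4) = -10 < 0 → local maximum
  f''(5) = 11 > 0 → local minimum

Critical points: x = -6 (local minimum); x = 4 (local maximum); x = 5 (local minimum)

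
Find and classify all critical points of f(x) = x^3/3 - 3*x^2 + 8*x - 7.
f'(x) = x^2 - 6*x + 8

Solve f'(x) = 0:
  Factor: x^2 - 6*x + 8 = (x - 4)*(x - 2) = 0.
  ⇒ x = 2, 4

f''(x) = 2*x - 6
Second-derivative test at each critical point:
  f''(2) = -2 < 0 → local maximum
  f''(4) = 2 > 0 → local minimum

Critical points: x = 2 (local maximum); x = 4 (local minimum)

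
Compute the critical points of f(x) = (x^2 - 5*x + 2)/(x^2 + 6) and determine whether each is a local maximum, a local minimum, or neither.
f'(x) = (5*x^2 + 8*x - 30)/(x^4 + 12*x^2 + 36)

Solve f'(x) = 0:
  f'(x) = (5*x^2 + 8*x - 30)/(x^2 + 6)^2; the denominator is positive wherever f is defined, so f'(x) = 0 ⇔ 5*x^2 + 8*x - 30 = 0.
  5*x^2 + 8*x - 30 = 0 has no rational roots; quadratic formula: x = (-8 ± √664)/10.
  ⇒ x = -sqrt(166)/5 - 4/5 ≈ -3.3768, -4/5 + sqrt(166)/5 ≈ 1.7768

f''(x) = 2*(-5*x^3 - 12*x^2 + 90*x + 24)/(x^6 + 18*x^4 + 108*x^2 + 216)
Second-derivative test at each critical point:
  f''(-3.3768) = -0.0851 < 0 → local maximum
  f''(1.7768) = 0.3073 > 0 → local minimum

Critical points: x = -sqrt(166)/5 - 4/5 ≈ -3.3768 (local maximum); x = -4/5 + sqrt(166)/5 ≈ 1.7768 (local minimum)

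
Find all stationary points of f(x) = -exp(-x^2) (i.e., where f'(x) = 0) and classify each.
f'(x) = 2*x*exp(-x^2)

Solve f'(x) = 0:
  f'(x) = (2*x)·exp(-x^2) and exp(-x^2) > 0 for every x, so f'(x) = 0 ⇔ 2*x = 0.
  2*x = 0.
  ⇒ x = 0

f''(x) = 2*(1 - 2*x^2)*exp(-x^2)
Second-derivative test at each critical point:
  f''(0) = 2 > 0 → local minimum

Critical points: x = 0 (local minimum)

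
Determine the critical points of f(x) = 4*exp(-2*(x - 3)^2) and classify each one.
f'(x) = 16*(3 - x)*exp(-2*(x - 3)^2)

Solve f'(x) = 0:
  f'(x) = (48 - 16*x)·exp(-2*(x - 3)^2) and exp(-2*(x - 3)^2) > 0 for every x, so f'(x) = 0 ⇔ 48 - 16*x = 0.
  Factor: 48 - 16*x = -16*(x - 3) = 0.
  ⇒ x = 3

f''(x) = 16*(4*(x - 3)^2 - 1)*exp(-2*(x - 3)^2)
Second-derivative test at each critical point:
  f''(3) = -16 < 0 → local maximum

Critical points: x = 3 (local maximum)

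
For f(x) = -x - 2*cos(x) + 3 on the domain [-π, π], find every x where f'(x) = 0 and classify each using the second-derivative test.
f'(x) = 2*sin(x) - 1

Solve f'(x) = 0 on [-π, π]:
  f'(x) = 0 ⇔ sin(x) = 1/2, i.e. x = arcsin(1/2) + 2nπ or x = π − arcsin(1/2) + 2nπ; keep the solutions lying in [-π, π].
  ⇒ x = pi/6 ≈ 0.5236, 5*pi/6 ≈ 2.6180

f''(x) = 2*cos(x)
Second-derivative test at each critical point:
  f''(0.5236) = 1.7321 > 0 → local minimum
  f''(2.6180) = -1.7321 < 0 → local maximum

Critical points: x = pi/6 ≈ 0.5236 (local minimum); x = 5*pi/6 ≈ 2.6180 (local maximum)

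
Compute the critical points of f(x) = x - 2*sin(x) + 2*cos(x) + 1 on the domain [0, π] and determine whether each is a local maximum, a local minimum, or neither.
f'(x) = -2*sqrt(2)*sin(x + pi/4) + 1

Solve f'(x) = 0 on [0, π]:
  f'(x) = 0 ⇔ -2*sin(x) - 2*cos(x) = -1. Write the left side as R·cos(x + φ) with R = √((-2)² + 2²) = 2*sqrt(2), cos φ = -sqrt(2)/2, sin φ = sqrt(2)/2; then cos(x + φ) = -sqrt(2)/4. Solve for x and keep the solutions lying in [0, π].
  ⇒ x = atan((1 + sqrt(7))/(1 - sqrt(7))) + pi ≈ 1.9948

f''(x) = -2*sqrt(2)*cos(x + pi/4)
Second-derivative test at each critical point:
  f''(1.9948) = 2.6458 > 0 → local minimum

Critical points: x = atan((1 + sqrt(7))/(1 - sqrt(7))) + pi ≈ 1.9948 (local minimum)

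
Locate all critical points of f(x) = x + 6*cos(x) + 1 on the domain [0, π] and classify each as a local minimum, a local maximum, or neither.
f'(x) = 1 - 6*sin(x)

Solve f'(x) = 0 on [0, π]:
  f'(x) = 0 ⇔ sin(x) = 1/6, i.e. x = arcsin(1/6) + 2nπ or x = π − arcsin(1/6) + 2nπ; keep the solutions lying in [0, π].
  ⇒ x = asin(1/6) ≈ 0.1674, pi - asin(1/6) ≈ 2.9741

f''(x) = -6*cos(x)
Second-derivative test at each critical point:
  f''(0.1674) = -5.9161 < 0 → local maximum
  f''(2.9741) = 5.9161 > 0 → local minimum

Critical points: x = asin(1/6) ≈ 0.1674 (local maximum); x = pi - asin(1/6) ≈ 2.9741 (local minimum)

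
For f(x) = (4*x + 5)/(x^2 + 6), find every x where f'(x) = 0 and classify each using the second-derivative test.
f'(x) = 2*(-2*x^2 - 5*x + 12)/(x^4 + 12*x^2 + 36)

Solve f'(x) = 0:
  f'(x) = -2*(x + 4)*(2*x - 3)/(x^2 + 6)^2; the denominator is positive wherever f is defined, so f'(x) = 0 ⇔ -4*x^2 - 10*x + 24 = 0.
  Factor: -4*x^2 - 10*x + 24 = -2*(x + 4)*(2*x - 3) = 0.
  ⇒ x = -4, 3/2

f''(x) = 2*(4*x^2*(4*x + 5) - (12*x + 5)*(x^2 + 6))/(x^2 + 6)^3
Second-derivative test at each critical point:
  f''(-4) = 1/22 > 0 → local minimum
  f''(3/2) = -32/99 < 0 → local maximum

Critical points: x = -4 (local minimum); x = 3/2 (local maximum)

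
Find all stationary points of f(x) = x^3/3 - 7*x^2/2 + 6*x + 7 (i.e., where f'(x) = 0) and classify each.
f'(x) = x^2 - 7*x + 6

Solve f'(x) = 0:
  Factor: x^2 - 7*x + 6 = (x - 6)*(x - 1) = 0.
  ⇒ x = 1, 6

f''(x) = 2*x - 7
Second-derivative test at each critical point:
  f''(1) = -5 < 0 → local maximum
  f''(6) = 5 > 0 → local minimum

Critical points: x = 1 (local maximum); x = 6 (local minimum)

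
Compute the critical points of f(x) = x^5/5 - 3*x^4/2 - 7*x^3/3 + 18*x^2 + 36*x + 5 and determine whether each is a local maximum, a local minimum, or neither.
f'(x) = x^4 - 6*x^3 - 7*x^2 + 36*x + 36

Solve f'(x) = 0:
  Factor: x^4 - 6*x^3 - 7*x^2 + 36*x + 36 = (x - 6)*(x - 3)*(x + 1)*(x + 2) = 0.
  ⇒ x = -2, -1, 3, 6

f''(x) = 4*x^3 - 18*x^2 - 14*x + 36
Second-derivative test at each critical point:
  f''(-2) = -40 < 0 → local maximum
  f''(-1) = 28 > 0 → local minimum
  f''(3) = -60 < 0 → local maximum
  f''(6) = 168 > 0 → local minimum

Critical points: x = -2 (local maximum); x = -1 (local minimum); x = 3 (local maximum); x = 6 (local minimum)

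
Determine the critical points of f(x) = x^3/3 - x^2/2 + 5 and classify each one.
f'(x) = x*(x - 1)

Solve f'(x) = 0:
  Factor: x^2 - x = x*(x - 1) = 0.
  ⇒ x = 0, 1

f''(x) = 2*x - 1
Second-derivative test at each critical point:
  f''(0) = -1 < 0 → local maximum
  f''(1) = 1 > 0 → local minimum

Critical points: x = 0 (local maximum); x = 1 (local minimum)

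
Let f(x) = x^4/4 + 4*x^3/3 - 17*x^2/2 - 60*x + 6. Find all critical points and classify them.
f'(x) = x^3 + 4*x^2 - 17*x - 60

Solve f'(x) = 0:
  Factor: x^3 + 4*x^2 - 17*x - 60 = (x - 4)*(x + 3)*(x + 5) = 0.
  ⇒ x = -5, -3, 4

f''(x) = 3*x^2 + 8*x - 17
Second-derivative test at each critical point:
  f''(-5) = 18 > 0 → local minimum
  f''(-3) = -14 < 0 → local maximum
  f''(4) = 63 > 0 → local minimum

Critical points: x = -5 (local minimum); x = -3 (local maximum); x = 4 (local minimum)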